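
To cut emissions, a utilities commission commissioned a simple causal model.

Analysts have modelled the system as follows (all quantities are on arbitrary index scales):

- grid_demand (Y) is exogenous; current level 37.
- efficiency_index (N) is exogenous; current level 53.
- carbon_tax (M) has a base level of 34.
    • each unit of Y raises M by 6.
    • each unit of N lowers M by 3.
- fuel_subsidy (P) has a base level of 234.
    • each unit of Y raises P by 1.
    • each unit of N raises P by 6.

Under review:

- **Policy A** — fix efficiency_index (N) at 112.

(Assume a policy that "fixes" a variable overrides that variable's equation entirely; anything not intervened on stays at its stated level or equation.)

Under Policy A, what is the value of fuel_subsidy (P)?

Policy A (N := 112):
  Y = 37
  N = 112
  P = 234 + 37 + 6·112 = 943

943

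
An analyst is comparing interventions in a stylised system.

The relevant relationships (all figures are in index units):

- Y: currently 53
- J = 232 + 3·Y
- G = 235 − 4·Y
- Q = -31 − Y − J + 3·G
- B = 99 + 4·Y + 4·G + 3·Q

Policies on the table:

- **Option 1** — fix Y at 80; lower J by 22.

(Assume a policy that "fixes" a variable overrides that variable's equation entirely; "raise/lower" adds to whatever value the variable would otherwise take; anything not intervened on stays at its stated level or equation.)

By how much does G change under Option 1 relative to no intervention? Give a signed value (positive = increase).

Baseline:
  Y = 53
  G = 235 − 4·53 = 23
Option 1 (Y := 80, J − 22):
  Y = 80
  G = 235 − 4·80 = -85
Change in G: -85 − 23 = -108

-108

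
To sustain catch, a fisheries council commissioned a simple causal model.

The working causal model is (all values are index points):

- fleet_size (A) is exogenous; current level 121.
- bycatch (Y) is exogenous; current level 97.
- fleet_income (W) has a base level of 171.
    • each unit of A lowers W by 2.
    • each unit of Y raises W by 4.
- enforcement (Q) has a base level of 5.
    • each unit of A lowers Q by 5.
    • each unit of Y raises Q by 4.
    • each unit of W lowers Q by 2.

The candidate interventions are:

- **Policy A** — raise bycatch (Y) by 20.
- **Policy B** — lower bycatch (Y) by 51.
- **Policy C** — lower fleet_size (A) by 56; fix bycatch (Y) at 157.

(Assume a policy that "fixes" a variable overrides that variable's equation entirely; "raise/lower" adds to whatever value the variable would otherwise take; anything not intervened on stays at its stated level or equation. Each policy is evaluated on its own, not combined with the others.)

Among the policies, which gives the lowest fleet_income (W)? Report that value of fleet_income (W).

Policy A (Y + 20):
  A = 121
  Y = 97 + 20 = 117
  W = 171 − 2·121 + 4·117 = 397
Policy B (Y − 51):
  A = 121
  Y = 97 − 51 = 46
  W = 171 − 2·121 + 4·46 = 113
Policy C (A − 56, Y := 157):
  A = 121 − 56 = 65
  Y = 157
  W = 171 − 2·65 + 4·157 = 669
Comparing — Policy A: W=397, Policy B: W=113, Policy C: W=669. Lowest is 113 (Policy B).

113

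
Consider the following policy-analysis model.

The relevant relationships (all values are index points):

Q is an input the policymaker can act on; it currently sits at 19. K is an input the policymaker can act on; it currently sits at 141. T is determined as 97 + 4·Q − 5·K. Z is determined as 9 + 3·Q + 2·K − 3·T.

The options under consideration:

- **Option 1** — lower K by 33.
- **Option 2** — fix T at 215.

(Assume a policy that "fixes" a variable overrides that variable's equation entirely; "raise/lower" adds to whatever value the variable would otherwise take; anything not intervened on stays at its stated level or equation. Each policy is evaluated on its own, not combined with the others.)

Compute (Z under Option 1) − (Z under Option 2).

Option 1 (K − 33):
  Q = 19
  K = 141 − 33 = 108
  T = 97 + 4·19 − 5·108 = -367
  Z = 9 + 3·19 + 2·108 − 3·(-367) = 1383
Option 2 (T := 215):
  Q = 19
  K = 141
  T = 215
  Z = 9 + 3·19 + 2·141 − 3·215 = -297
Z: 1383 − (-297) = 1680

1680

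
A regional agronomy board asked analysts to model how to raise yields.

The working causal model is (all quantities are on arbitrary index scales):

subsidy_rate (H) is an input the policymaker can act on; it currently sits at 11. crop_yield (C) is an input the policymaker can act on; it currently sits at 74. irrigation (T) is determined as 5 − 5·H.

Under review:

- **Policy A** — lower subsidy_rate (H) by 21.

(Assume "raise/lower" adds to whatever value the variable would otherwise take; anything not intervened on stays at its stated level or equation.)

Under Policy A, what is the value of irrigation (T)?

Policy A (H − 21):
  H = 11 − 21 = -10
  T = 5 − 5·(-10) = 55

55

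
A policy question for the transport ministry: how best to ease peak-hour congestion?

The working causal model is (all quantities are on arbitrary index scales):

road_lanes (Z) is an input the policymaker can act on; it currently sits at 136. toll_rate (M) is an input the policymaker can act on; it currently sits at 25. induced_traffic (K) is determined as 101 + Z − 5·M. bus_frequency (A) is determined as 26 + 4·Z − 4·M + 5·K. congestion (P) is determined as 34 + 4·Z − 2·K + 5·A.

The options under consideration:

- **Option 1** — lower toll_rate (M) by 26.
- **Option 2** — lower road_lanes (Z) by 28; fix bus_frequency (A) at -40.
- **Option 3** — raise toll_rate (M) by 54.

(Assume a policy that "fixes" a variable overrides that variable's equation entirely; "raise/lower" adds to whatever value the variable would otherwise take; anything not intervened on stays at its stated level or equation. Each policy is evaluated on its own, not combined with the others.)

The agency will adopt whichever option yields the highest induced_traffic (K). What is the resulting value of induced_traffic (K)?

Option 1 (M − 26):
  Z = 136
  M = 25 − 26 = -1
  K = 101 + 136 − 5·(-1) = 242
Option 2 (Z − 28, A := -40):
  Z = 136 − 28 = 108
  M = 25
  K = 101 + 108 − 5·25 = 84
Option 3 (M + 54):
  Z = 136
  M = 25 + 54 = 79
  K = 101 + 136 − 5·79 = -158
Comparing — Option 1: K=242, Option 2: K=84, Option 3: K=-158. Highest is 242 (Option 1).

242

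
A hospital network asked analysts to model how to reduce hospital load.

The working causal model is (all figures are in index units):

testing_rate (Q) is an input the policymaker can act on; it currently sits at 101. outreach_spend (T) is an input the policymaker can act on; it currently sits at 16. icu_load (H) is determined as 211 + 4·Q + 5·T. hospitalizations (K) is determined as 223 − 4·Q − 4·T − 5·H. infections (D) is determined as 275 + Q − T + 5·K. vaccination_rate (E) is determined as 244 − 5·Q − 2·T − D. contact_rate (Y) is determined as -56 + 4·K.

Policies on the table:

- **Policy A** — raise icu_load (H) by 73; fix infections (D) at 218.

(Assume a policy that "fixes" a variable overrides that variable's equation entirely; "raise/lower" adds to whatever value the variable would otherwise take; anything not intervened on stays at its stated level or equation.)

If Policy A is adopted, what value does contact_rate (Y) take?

Policy A (H + 73, D := 218):
  Q = 101
  T = 16
  H = 211 + 4·101 + 5·16 (+73 from intervention) = 768
  K = 223 − 4·101 − 4·16 − 5·768 = -4085
  Y = -56 + 4·(-4085) = -16396

-16396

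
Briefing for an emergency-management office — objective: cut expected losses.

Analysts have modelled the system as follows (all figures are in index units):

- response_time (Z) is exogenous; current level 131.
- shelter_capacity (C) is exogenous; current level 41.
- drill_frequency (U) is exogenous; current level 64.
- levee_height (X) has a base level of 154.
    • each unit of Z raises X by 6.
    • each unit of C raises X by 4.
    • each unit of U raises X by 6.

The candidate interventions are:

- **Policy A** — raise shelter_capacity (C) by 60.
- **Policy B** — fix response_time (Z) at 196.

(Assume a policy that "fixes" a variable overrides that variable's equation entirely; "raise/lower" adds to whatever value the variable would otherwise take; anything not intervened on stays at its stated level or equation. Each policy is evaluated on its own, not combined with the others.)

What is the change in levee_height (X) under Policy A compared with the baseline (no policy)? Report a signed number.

Baseline:
  Z = 131
  C = 41
  U = 64
  X = 154 + 6·131 + 4·41 + 6·64 = 1488
Policy A (C + 60):
  Z = 131
  C = 41 + 60 = 101
  U = 64
  X = 154 + 6·131 + 4·101 + 6·64 = 1728
Change in X: 1728 − 1488 = 240

240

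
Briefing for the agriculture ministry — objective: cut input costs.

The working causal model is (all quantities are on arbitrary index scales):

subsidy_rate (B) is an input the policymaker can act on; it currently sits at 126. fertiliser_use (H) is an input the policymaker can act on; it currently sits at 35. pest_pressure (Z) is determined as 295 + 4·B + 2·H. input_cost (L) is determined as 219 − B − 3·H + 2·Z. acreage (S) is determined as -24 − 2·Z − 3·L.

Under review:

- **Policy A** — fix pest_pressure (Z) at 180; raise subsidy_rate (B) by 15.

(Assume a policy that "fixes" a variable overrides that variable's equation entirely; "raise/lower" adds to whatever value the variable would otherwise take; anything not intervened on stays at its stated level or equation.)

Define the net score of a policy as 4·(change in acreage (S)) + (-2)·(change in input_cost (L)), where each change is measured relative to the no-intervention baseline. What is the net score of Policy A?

Baseline:
  B = 126
  H = 35
  Z = 295 + 4·126 + 2·35 = 869
  L = 219 − 126 − 3·35 + 2·869 = 1726
  S = -24 − 2·869 − 3·1726 = -6940
Policy A (Z := 180, B + 15):
  B = 126 + 15 = 141
  H = 35
  Z = 180
  L = 219 − 141 − 3·35 + 2·180 = 333
  S = -24 − 2·180 − 3·333 = -1383
ΔS = -1383 − (-6940) = 5557; ΔL = 333 − 1726 = -1393
Score = 4·5557 + (-2)·(-1393) = 25014

25014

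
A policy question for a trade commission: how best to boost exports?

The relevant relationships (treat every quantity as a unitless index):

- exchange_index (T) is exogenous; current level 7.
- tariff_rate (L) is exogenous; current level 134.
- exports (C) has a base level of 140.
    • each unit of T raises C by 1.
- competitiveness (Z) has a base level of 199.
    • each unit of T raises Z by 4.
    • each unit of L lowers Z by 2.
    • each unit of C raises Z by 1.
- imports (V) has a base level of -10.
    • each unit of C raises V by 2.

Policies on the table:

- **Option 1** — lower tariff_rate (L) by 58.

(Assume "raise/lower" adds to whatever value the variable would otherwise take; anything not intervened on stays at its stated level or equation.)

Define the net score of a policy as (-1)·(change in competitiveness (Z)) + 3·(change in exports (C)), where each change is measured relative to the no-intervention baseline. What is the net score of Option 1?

-116

Baseline:
  T = 7
  L = 134
  C = 140 + 7 = 147
  Z = 199 + 4·7 − 2·134 + 147 = 106
Option 1 (L − 58):
  T = 7
  L = 134 − 58 = 76
  C = 140 + 7 = 147
  Z = 199 + 4·7 − 2·76 + 147 = 222
ΔZ = 222 − 106 = 116; ΔC = 147 − 147 = 0
Score = (-1)·116 + 3·0 = -116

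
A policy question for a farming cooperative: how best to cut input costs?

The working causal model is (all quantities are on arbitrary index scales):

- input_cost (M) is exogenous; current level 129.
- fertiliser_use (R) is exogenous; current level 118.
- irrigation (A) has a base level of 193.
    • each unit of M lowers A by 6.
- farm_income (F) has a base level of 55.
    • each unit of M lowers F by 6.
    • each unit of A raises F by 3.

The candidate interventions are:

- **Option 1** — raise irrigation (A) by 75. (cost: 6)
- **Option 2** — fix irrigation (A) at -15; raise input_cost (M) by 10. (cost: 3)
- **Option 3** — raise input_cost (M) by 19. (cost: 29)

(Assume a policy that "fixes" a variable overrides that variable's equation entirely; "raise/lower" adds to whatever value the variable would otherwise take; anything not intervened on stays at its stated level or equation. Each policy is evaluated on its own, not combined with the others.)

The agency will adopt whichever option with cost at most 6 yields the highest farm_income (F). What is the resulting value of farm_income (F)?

-824

Option 1 (A + 75):
  M = 129
  A = 193 − 6·129 (+75 from intervention) = -506
  F = 55 − 6·129 + 3·(-506) = -2237
Option 2 (A := -15, M + 10):
  M = 129 + 10 = 139
  A = -15
  F = 55 − 6·139 + 3·(-15) = -824
Comparing — Option 1: F=-2237, Option 2: F=-824. Highest is -824 (Option 2).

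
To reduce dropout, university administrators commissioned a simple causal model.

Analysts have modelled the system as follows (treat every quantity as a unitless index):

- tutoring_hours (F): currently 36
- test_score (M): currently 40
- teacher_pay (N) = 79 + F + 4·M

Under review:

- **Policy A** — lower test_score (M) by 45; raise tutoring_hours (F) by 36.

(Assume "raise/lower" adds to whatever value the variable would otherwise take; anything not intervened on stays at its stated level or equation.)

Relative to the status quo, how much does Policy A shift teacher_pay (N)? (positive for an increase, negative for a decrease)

Baseline:
  F = 36
  M = 40
  N = 79 + 36 + 4·40 = 275
Policy A (M − 45, F + 36):
  F = 36 + 36 = 72
  M = 40 − 45 = -5
  N = 79 + 72 + 4·(-5) = 131
Change in N: 131 − 275 = -144

-144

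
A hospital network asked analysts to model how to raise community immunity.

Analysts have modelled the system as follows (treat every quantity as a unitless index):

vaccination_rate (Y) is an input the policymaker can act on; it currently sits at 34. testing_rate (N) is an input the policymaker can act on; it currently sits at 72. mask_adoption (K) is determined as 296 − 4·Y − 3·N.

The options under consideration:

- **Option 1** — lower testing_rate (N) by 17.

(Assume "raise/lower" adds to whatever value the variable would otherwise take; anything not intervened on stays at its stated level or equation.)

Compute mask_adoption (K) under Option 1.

-5

Option 1 (N − 17):
  Y = 34
  N = 72 − 17 = 55
  K = 296 − 4·34 − 3·55 = -5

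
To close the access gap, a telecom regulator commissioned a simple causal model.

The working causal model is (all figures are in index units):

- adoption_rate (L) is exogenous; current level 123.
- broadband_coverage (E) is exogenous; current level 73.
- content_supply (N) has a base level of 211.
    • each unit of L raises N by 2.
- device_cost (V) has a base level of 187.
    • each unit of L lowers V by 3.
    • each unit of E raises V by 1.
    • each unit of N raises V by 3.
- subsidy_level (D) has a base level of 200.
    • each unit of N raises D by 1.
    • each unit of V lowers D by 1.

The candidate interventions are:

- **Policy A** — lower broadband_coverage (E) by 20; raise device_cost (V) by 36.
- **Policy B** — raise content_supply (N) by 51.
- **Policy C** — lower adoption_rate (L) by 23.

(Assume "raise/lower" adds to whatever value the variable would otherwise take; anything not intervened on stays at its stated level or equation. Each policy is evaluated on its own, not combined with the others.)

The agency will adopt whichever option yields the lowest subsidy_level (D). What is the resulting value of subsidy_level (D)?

-707

Policy A (E − 20, V + 36):
  L = 123
  E = 73 − 20 = 53
  N = 211 + 2·123 = 457
  V = 187 − 3·123 + 53 + 3·457 (+36 from intervention) = 1278
  D = 200 + 457 − 1278 = -621
Policy B (N + 51):
  L = 123
  E = 73
  N = 211 + 2·123 (+51 from intervention) = 508
  V = 187 − 3·123 + 73 + 3·508 = 1415
  D = 200 + 508 − 1415 = -707
Policy C (L − 23):
  L = 123 − 23 = 100
  E = 73
  N = 211 + 2·100 = 411
  V = 187 − 3·100 + 73 + 3·411 = 1193
  D = 200 + 411 − 1193 = -582
Comparing — Policy A: D=-621, Policy B: D=-707, Policy C: D=-582. Lowest is -707 (Policy B).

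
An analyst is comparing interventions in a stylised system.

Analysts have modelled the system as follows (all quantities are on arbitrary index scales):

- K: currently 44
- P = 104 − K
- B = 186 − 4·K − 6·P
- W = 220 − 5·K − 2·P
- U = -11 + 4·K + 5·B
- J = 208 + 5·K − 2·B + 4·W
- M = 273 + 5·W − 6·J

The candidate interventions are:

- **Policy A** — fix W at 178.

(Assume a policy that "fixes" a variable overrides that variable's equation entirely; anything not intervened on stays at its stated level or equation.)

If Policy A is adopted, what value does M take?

-9877

Policy A (W := 178):
  K = 44
  P = 104 − 44 = 60
  B = 186 − 4·44 − 6·60 = -350
  W = 178
  J = 208 + 5·44 − 2·(-350) + 4·178 = 1840
  M = 273 + 5·178 − 6·1840 = -9877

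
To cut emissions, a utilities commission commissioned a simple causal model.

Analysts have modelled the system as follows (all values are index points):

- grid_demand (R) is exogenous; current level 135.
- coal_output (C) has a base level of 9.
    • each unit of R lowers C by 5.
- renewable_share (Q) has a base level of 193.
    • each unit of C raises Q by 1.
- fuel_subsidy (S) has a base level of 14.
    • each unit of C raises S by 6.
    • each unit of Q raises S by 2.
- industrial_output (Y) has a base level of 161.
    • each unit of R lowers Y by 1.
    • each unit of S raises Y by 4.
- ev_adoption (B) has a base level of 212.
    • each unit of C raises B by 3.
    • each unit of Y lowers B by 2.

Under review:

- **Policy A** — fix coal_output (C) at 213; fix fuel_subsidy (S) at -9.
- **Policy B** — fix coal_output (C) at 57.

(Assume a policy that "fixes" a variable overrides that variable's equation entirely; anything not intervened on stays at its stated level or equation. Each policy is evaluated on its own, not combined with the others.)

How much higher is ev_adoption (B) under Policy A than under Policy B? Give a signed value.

7388

Policy A (C := 213, S := -9):
  R = 135
  C = 213
  Q = 193 + 213 = 406
  S = -9
  Y = 161 − 135 + 4·(-9) = -10
  B = 212 + 3·213 − 2·(-10) = 871
Policy B (C := 57):
  R = 135
  C = 57
  Q = 193 + 57 = 250
  S = 14 + 6·57 + 2·250 = 856
  Y = 161 − 135 + 4·856 = 3450
  B = 212 + 3·57 − 2·3450 = -6517
B: 871 − (-6517) = 7388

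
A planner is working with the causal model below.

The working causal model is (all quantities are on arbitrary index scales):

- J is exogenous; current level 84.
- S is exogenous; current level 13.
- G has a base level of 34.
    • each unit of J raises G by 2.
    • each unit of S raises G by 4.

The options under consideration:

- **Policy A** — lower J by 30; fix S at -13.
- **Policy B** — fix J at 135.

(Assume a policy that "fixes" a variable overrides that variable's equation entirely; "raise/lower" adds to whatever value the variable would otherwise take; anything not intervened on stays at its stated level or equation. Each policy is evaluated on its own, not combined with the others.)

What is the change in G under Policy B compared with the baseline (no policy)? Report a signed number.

102

Baseline:
  J = 84
  S = 13
  G = 34 + 2·84 + 4·13 = 254
Policy B (J := 135):
  J = 135
  S = 13
  G = 34 + 2·135 + 4·13 = 356
Change in G: 356 − 254 = 102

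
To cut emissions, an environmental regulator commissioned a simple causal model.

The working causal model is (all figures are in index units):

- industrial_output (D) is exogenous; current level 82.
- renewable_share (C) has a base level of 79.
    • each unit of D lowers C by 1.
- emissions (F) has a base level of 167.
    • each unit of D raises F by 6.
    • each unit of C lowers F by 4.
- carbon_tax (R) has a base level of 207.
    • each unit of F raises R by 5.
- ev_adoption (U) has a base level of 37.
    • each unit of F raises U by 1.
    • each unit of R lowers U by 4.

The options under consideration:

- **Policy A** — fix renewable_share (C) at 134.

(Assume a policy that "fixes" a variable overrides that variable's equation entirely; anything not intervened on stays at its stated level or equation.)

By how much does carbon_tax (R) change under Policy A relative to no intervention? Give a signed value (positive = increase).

-2740

Baseline:
  D = 82
  C = 79 − 82 = -3
  F = 167 + 6·82 − 4·(-3) = 671
  R = 207 + 5·671 = 3562
Policy A (C := 134):
  D = 82
  C = 134
  F = 167 + 6·82 − 4·134 = 123
  R = 207 + 5·123 = 822
Change in R: 822 − 3562 = -2740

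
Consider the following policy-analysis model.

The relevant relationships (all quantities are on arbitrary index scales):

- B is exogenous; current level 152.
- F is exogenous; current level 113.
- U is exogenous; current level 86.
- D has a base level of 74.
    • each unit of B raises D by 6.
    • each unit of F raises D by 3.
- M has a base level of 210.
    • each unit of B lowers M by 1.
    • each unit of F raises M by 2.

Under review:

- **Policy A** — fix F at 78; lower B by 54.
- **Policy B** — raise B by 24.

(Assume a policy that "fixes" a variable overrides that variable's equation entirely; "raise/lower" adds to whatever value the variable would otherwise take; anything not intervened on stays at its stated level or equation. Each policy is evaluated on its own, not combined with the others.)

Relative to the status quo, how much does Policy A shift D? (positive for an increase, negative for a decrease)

Baseline:
  B = 152
  F = 113
  D = 74 + 6·152 + 3·113 = 1325
Policy A (F := 78, B − 54):
  B = 152 − 54 = 98
  F = 78
  D = 74 + 6·98 + 3·78 = 896
Change in D: 896 − 1325 = -429

-429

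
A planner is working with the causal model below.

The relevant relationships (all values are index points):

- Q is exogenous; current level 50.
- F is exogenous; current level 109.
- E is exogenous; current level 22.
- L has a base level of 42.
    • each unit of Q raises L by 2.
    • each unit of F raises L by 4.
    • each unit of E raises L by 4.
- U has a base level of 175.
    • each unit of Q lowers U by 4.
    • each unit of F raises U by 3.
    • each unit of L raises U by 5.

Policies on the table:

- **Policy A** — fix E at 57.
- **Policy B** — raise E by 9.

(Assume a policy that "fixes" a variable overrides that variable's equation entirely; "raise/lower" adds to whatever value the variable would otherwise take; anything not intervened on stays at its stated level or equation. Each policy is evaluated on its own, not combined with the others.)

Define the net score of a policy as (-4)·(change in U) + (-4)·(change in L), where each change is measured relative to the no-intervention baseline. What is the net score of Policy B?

-864

Baseline:
  Q = 50
  F = 109
  E = 22
  L = 42 + 2·50 + 4·109 + 4·22 = 666
  U = 175 − 4·50 + 3·109 + 5·666 = 3632
Policy B (E + 9):
  Q = 50
  F = 109
  E = 22 + 9 = 31
  L = 42 + 2·50 + 4·109 + 4·31 = 702
  U = 175 − 4·50 + 3·109 + 5·702 = 3812
ΔU = 3812 − 3632 = 180; ΔL = 702 − 666 = 36
Score = (-4)·180 + (-4)·36 = -864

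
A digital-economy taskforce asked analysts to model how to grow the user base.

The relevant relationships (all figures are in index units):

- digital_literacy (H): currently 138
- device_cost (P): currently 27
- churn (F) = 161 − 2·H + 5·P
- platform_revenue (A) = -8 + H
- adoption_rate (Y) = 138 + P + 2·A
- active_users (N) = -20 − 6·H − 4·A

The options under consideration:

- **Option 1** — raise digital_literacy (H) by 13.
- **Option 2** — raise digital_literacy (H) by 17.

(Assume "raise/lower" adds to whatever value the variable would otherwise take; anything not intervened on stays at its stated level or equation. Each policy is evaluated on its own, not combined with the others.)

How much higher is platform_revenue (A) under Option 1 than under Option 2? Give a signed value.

Option 1 (H + 13):
  H = 138 + 13 = 151
  A = -8 + 151 = 143
Option 2 (H + 17):
  H = 138 + 17 = 155
  A = -8 + 155 = 147
A: 143 − 147 = -4

-4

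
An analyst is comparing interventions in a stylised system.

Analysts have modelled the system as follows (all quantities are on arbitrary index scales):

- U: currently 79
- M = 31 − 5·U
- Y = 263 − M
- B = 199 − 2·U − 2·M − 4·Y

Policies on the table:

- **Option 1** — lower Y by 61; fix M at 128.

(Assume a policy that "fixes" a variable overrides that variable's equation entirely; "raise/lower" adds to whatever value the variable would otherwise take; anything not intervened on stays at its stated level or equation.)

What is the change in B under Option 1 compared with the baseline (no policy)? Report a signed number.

Baseline:
  U = 79
  M = 31 − 5·79 = -364
  Y = 263 − (-364) = 627
  B = 199 − 2·79 − 2·(-364) − 4·627 = -1739
Option 1 (Y − 61, M := 128):
  U = 79
  M = 128
  Y = 263 − 128 (−61 from intervention) = 74
  B = 199 − 2·79 − 2·128 − 4·74 = -511
Change in B: -511 − (-1739) = 1228

1228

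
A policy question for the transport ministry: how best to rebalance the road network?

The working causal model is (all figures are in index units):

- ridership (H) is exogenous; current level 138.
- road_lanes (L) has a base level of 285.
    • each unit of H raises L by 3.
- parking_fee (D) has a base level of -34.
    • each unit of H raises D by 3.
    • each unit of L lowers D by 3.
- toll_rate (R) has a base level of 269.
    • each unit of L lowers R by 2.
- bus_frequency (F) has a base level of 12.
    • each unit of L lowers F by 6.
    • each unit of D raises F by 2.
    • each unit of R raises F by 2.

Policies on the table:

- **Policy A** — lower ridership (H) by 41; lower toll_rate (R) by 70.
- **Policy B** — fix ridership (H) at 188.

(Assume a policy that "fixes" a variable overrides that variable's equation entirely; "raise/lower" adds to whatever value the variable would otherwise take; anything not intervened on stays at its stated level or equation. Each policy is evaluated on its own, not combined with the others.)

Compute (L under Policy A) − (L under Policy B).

Policy A (H − 41, R − 70):
  H = 138 − 41 = 97
  L = 285 + 3·97 = 576
Policy B (H := 188):
  H = 188
  L = 285 + 3·188 = 849
L: 576 − 849 = -273

-273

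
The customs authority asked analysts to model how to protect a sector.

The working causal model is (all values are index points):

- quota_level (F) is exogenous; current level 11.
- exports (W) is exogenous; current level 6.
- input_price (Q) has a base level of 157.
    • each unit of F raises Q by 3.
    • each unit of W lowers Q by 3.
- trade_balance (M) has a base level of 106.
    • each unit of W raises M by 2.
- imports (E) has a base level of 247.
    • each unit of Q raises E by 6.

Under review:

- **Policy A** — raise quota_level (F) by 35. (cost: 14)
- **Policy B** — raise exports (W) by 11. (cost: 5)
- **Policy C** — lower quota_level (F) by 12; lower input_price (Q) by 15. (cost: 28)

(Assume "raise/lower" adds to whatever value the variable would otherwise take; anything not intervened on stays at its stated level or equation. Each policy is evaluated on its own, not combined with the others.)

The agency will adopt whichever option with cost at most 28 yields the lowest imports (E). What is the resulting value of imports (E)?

Policy A (F + 35):
  F = 11 + 35 = 46
  W = 6
  Q = 157 + 3·46 − 3·6 = 277
  E = 247 + 6·277 = 1909
Policy B (W + 11):
  F = 11
  W = 6 + 11 = 17
  Q = 157 + 3·11 − 3·17 = 139
  E = 247 + 6·139 = 1081
Policy C (F − 12, Q − 15):
  F = 11 − 12 = -1
  W = 6
  Q = 157 + 3·(-1) − 3·6 (−15 from intervention) = 121
  E = 247 + 6·121 = 973
Comparing — Policy A: E=1909, Policy B: E=1081, Policy C: E=973. Lowest is 973 (Policy C).

973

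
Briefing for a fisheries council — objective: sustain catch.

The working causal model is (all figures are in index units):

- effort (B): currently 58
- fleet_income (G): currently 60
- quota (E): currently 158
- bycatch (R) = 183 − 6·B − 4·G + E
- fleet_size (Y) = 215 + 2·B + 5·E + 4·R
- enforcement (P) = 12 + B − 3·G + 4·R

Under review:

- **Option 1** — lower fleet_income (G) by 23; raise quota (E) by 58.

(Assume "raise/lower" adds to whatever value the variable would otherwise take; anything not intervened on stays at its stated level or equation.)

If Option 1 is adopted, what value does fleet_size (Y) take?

1023

Option 1 (G − 23, E + 58):
  B = 58
  G = 60 − 23 = 37
  E = 158 + 58 = 216
  R = 183 − 6·58 − 4·37 + 216 = -97
  Y = 215 + 2·58 + 5·216 + 4·(-97) = 1023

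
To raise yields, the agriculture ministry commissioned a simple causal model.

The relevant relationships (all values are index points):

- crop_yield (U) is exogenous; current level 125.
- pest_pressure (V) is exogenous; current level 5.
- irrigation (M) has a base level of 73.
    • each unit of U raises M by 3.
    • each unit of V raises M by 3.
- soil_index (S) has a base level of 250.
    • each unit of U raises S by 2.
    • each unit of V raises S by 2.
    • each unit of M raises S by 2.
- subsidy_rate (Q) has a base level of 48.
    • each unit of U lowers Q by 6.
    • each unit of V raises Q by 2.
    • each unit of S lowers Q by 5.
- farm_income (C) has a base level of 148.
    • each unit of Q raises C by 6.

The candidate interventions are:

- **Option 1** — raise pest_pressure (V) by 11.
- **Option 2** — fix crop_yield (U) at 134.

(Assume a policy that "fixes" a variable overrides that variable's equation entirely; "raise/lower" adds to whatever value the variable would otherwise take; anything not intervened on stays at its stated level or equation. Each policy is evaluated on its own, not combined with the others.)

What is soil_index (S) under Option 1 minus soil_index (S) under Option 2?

Option 1 (V + 11):
  U = 125
  V = 5 + 11 = 16
  M = 73 + 3·125 + 3·16 = 496
  S = 250 + 2·125 + 2·16 + 2·496 = 1524
Option 2 (U := 134):
  U = 134
  V = 5
  M = 73 + 3·134 + 3·5 = 490
  S = 250 + 2·134 + 2·5 + 2·490 = 1508
S: 1524 − 1508 = 16

16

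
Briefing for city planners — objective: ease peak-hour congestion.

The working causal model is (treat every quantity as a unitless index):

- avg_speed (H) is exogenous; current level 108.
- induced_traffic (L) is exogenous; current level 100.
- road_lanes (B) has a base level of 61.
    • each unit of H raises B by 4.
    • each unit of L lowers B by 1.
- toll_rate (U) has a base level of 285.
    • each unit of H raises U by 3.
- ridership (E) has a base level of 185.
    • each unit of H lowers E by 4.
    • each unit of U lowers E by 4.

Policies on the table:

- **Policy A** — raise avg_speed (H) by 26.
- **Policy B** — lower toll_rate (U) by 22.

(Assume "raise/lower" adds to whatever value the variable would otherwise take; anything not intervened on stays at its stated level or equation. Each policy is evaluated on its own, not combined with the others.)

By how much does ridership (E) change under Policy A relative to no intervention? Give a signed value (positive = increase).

Baseline:
  H = 108
  U = 285 + 3·108 = 609
  E = 185 − 4·108 − 4·609 = -2683
Policy A (H + 26):
  H = 108 + 26 = 134
  U = 285 + 3·134 = 687
  E = 185 − 4·134 − 4·687 = -3099
Change in E: -3099 − (-2683) = -416

-416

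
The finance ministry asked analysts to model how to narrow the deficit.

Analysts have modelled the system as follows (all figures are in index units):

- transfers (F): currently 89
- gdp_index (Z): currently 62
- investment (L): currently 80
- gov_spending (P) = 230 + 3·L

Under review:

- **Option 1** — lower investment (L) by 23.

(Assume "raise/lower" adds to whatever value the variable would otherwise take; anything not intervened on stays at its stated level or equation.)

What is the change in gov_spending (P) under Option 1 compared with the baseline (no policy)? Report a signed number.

-69

Baseline:
  L = 80
  P = 230 + 3·80 = 470
Option 1 (L − 23):
  L = 80 − 23 = 57
  P = 230 + 3·57 = 401
Change in P: 401 − 470 = -69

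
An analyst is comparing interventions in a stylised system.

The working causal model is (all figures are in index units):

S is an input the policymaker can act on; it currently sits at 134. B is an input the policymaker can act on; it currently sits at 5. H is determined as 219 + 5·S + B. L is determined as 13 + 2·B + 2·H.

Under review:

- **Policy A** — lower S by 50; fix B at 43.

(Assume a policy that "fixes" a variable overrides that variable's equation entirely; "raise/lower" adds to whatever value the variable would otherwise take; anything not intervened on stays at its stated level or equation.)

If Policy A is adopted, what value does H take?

682

Policy A (S − 50, B := 43):
  S = 134 − 50 = 84
  B = 43
  H = 219 + 5·84 + 43 = 682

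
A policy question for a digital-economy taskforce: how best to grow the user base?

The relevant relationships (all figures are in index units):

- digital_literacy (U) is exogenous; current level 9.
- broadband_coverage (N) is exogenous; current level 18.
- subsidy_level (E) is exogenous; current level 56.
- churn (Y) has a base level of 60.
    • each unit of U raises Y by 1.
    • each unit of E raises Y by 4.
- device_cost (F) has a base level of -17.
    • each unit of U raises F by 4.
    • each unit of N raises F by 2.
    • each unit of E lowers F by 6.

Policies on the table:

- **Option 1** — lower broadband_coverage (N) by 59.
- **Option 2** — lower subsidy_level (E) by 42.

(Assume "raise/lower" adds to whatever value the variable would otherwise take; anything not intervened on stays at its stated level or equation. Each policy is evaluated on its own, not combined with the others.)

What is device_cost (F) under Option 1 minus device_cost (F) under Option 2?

Option 1 (N − 59):
  U = 9
  N = 18 − 59 = -41
  E = 56
  F = -17 + 4·9 + 2·(-41) − 6·56 = -399
Option 2 (E − 42):
  U = 9
  N = 18
  E = 56 − 42 = 14
  F = -17 + 4·9 + 2·18 − 6·14 = -29
F: -399 − (-29) = -370

-370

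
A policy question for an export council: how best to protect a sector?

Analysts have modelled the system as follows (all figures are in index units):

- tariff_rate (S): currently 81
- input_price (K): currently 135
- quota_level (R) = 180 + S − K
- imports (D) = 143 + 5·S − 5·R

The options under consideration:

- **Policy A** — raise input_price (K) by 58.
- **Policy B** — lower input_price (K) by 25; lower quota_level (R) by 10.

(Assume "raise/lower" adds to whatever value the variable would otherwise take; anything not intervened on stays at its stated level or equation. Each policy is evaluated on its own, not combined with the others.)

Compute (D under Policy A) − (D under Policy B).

Policy A (K + 58):
  S = 81
  K = 135 + 58 = 193
  R = 180 + 81 − 193 = 68
  D = 143 + 5·81 − 5·68 = 208
Policy B (K − 25, R − 10):
  S = 81
  K = 135 − 25 = 110
  R = 180 + 81 − 110 (−10 from intervention) = 141
  D = 143 + 5·81 − 5·141 = -157
D: 208 − (-157) = 365

365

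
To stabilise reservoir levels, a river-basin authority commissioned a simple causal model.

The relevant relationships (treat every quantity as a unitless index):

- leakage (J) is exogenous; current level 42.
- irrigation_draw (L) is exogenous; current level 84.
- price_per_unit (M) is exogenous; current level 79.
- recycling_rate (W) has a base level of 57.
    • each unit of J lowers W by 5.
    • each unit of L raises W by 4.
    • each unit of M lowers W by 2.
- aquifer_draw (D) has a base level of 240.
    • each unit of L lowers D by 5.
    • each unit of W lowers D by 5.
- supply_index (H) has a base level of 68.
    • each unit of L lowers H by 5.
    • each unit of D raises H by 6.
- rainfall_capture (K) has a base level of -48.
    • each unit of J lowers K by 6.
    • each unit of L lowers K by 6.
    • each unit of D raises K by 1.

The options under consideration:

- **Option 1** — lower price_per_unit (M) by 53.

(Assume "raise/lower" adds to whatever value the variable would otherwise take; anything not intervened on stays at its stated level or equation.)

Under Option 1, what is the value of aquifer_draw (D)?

-835

Option 1 (M − 53):
  J = 42
  L = 84
  M = 79 − 53 = 26
  W = 57 − 5·42 + 4·84 − 2·26 = 131
  D = 240 − 5·84 − 5·131 = -835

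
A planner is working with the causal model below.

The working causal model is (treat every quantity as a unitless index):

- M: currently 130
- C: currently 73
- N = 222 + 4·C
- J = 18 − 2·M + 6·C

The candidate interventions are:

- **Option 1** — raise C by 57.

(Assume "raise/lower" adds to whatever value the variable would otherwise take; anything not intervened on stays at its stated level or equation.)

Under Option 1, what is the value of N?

742

Option 1 (C + 57):
  C = 73 + 57 = 130
  N = 222 + 4·130 = 742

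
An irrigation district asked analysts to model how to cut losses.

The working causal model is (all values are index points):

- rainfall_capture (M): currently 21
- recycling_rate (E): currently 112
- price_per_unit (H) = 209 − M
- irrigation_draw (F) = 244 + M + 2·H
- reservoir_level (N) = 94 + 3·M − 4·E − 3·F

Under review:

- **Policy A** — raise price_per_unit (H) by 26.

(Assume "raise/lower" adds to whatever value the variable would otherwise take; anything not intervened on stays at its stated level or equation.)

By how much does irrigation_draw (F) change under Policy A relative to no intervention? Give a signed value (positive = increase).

Baseline:
  M = 21
  H = 209 − 21 = 188
  F = 244 + 21 + 2·188 = 641
Policy A (H + 26):
  M = 21
  H = 209 − 21 (+26 from intervention) = 214
  F = 244 + 21 + 2·214 = 693
Change in F: 693 − 641 = 52

52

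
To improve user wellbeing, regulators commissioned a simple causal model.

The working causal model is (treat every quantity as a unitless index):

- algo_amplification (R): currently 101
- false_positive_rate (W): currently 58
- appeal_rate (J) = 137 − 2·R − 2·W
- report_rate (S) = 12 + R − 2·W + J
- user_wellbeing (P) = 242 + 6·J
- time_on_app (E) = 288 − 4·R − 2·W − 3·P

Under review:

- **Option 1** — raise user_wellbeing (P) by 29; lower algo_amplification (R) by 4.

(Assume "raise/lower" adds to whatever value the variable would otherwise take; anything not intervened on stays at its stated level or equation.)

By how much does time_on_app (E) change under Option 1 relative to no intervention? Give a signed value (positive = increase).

Baseline:
  R = 101
  W = 58
  J = 137 − 2·101 − 2·58 = -181
  P = 242 + 6·(-181) = -844
  E = 288 − 4·101 − 2·58 − 3·(-844) = 2300
Option 1 (P + 29, R − 4):
  R = 101 − 4 = 97
  W = 58
  J = 137 − 2·97 − 2·58 = -173
  P = 242 + 6·(-173) (+29 from intervention) = -767
  E = 288 − 4·97 − 2·58 − 3·(-767) = 2085
Change in E: 2085 − 2300 = -215

-215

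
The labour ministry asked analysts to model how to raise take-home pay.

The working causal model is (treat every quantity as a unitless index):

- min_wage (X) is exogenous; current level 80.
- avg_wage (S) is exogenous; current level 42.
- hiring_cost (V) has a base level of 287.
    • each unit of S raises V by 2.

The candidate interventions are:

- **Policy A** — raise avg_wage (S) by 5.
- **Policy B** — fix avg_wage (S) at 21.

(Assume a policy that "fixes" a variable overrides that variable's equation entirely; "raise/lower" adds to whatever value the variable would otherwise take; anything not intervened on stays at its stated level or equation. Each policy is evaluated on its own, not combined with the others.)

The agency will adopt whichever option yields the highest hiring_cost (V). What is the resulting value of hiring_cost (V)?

Policy A (S + 5):
  S = 42 + 5 = 47
  V = 287 + 2·47 = 381
Policy B (S := 21):
  S = 21
  V = 287 + 2·21 = 329
Comparing — Policy A: V=381, Policy B: V=329. Highest is 381 (Policy A).

381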